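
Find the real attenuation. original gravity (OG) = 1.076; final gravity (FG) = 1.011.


AA = (OG−FG)/(OG−1)·100;  RA = AA·0.8192
AA = (1.076 − 1.011)/(1.076 − 1)·100 = 85.5263
RA = 85.5263·0.8192

70.0632 %


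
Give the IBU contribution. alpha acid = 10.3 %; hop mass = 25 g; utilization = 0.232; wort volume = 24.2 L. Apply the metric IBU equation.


IBU = (α/100)·mass·U·1000 / V
IBU = (10.3/100)·25·0.232·1000 / 24.2

24.6860 IBU


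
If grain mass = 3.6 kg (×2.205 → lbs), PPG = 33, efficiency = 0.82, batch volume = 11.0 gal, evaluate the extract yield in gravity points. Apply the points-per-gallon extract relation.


points = lbs × PPG × eff / vol
lbs = 3.6 × 2.205 = 7.9380
points = 7.9380 × 33 × 0.82 / 11.0

19.5275 points


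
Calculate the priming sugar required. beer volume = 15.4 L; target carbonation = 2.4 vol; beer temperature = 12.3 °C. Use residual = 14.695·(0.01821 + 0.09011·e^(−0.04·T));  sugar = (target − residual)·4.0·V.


residual = 14.695·(0.01821 + 0.09011·e^(−0.04·12.3)) = 1.0772
sugar = (2.4 − 1.0772)·4.0·15.4

81.4848 g


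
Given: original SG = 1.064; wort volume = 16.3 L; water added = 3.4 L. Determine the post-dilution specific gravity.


SG_new = 1 + (SG_old − 1)·V_old/(V_old + V_water)
pts = (1.064 − 1)·1000·16.3/(16.3 + 3.4) = 52.9543
SG_new = 1 + 52.9543/1000

1.0530


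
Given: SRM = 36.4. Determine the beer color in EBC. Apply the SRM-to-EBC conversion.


EBC = SRM · 1.97
EBC = 36.4 · 1.97

71.7080 EBC


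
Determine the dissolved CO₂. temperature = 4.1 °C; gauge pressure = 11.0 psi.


vols = (P + 14.695)·(0.01821 + 0.09011·e^(−0.04·T))
vols = (11.0 + 14.695)·(0.01821 + 0.09011·e^(−0.04·4.1))

2.4331 volumes


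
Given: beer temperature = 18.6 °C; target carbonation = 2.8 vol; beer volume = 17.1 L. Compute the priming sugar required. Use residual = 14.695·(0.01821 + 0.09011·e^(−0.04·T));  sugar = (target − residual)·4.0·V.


residual = 14.695·(0.01821 + 0.09011·e^(−0.04·18.6)) = 0.8969
sugar = (2.8 − 0.8969)·4.0·17.1

130.1753 g


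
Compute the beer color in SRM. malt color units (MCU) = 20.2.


SRM = 1.4922 · MCU^0.6859
SRM = 1.4922 · 20.2^0.6859

11.7265 SRM


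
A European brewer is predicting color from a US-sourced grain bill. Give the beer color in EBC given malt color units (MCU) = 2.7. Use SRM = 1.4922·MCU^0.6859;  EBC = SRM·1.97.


SRM = 1.4922·2.7^0.6859 = 2.9492
EBC = 2.9492·1.97

5.8099 EBC


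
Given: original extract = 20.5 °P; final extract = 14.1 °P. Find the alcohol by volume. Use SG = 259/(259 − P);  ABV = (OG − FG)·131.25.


OG = 259/(259 − 20.5) = 1.0860
FG = 259/(259 − 14.1) = 1.0576
ABV = (1.0860 − 1.0576)·131.25

3.7248 % ABV


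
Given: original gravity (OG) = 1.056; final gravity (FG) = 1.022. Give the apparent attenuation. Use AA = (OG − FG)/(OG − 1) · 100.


AA = (1.056 − 1.022)/(1.056 − 1) · 100

60.7143 %


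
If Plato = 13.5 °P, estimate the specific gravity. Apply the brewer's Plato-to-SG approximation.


SG = 259/(259 − P)
SG = 259/(259 − 13.5)

1.0550


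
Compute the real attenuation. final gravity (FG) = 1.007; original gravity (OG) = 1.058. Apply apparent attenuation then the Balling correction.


AA = (OG−FG)/(OG−1)·100;  RA = AA·0.8192
AA = (1.058 − 1.007)/(1.058 − 1)·100 = 87.9310
RA = 87.9310·0.8192

72.0331 %


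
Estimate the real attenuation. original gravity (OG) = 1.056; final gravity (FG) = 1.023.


AA = (OG−FG)/(OG−1)·100;  RA = AA·0.8192
AA = (1.056 − 1.023)/(1.056 − 1)·100 = 58.9286
RA = 58.9286·0.8192

48.2743 %


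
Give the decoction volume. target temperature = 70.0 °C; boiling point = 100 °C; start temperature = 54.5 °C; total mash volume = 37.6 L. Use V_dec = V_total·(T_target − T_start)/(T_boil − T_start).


V_dec = 37.6·(70.0 − 54.5)/(100 − 54.5)

12.8088 L


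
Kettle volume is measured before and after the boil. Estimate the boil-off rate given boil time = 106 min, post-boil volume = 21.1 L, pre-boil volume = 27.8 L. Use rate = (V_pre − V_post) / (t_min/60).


rate = (27.8 − 21.1) / (106/60)

3.7925 L/hr


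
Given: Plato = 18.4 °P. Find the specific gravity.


SG = 259/(259 − P)
SG = 259/(259 − 18.4)

1.0765


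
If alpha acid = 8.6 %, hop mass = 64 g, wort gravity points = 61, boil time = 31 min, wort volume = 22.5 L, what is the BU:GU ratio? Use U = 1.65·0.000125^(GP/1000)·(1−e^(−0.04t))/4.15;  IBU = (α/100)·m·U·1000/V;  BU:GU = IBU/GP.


U = 1.65·0.000125^(61/1000)·(1−e^(−0.04·31))/4.15 = 0.1633
IBU = (8.6/100)·64·0.1633·1000/22.5 = 39.9464
BU:GU = 39.9464/61

0.6549


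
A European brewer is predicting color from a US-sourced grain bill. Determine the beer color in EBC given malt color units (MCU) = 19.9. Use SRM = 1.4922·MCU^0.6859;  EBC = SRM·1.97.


SRM = 1.4922·19.9^0.6859 = 11.6067
EBC = 11.6067·1.97

22.8653 EBC


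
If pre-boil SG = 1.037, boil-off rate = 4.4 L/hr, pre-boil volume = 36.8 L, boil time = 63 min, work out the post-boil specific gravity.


V_post = V_pre − rate·(t/60);  SG_post = 1 + (SG_pre−1)·V_pre/V_post
V_post = 36.8 − 4.4·(63/60) = 32.1800
SG_post = 1 + (1.037 − 1)·36.8/32.1800

1.0423


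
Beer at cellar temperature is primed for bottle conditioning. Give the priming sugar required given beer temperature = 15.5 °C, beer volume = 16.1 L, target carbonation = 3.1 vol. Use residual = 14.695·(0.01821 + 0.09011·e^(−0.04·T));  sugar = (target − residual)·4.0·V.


residual = 14.695·(0.01821 + 0.09011·e^(−0.04·15.5)) = 0.9799
sugar = (3.1 − 0.9799)·4.0·16.1

136.5329 g


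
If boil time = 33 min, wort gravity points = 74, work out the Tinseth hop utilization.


U = 1.65·0.000125^(GP/1000) · (1 − e^(−0.04·t))/4.15
bigness = 1.65·0.000125^(74/1000) = 0.8485
boil_factor = (1 − e^(−0.04·33))/4.15 = 0.1766
U = 0.8485 · 0.1766

0.1498


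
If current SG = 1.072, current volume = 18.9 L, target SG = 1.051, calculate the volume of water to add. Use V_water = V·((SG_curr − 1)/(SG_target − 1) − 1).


V_water = 18.9·((1.072 − 1)/(1.051 − 1) − 1)

7.7824 L


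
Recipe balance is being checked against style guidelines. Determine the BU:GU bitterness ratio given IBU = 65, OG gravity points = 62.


BU:GU = IBU / OG_points
BU:GU = 65 / 62

1.0484


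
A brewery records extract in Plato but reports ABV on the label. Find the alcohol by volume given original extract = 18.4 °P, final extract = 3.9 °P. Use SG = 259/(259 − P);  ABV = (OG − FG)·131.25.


OG = 259/(259 − 18.4) = 1.0765
FG = 259/(259 − 3.9) = 1.0153
ABV = (1.0765 − 1.0153)·131.25

8.0308 % ABV


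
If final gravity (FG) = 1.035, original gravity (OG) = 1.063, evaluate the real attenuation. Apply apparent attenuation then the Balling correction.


AA = (OG−FG)/(OG−1)·100;  RA = AA·0.8192
AA = (1.063 − 1.035)/(1.063 − 1)·100 = 44.4444
RA = 44.4444·0.8192

36.4089 %


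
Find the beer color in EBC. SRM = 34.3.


EBC = SRM · 1.97
EBC = 34.3 · 1.97

67.5710 EBC


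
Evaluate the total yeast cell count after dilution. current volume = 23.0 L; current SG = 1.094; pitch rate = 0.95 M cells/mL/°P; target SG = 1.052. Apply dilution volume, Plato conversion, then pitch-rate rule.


V_w = V·((SG_c−1)/(SG_t−1)−1);  °P = 259 − 259/SG_t;  cells = rate·(V+V_w)·°P
V_w = 23.0·((1.094−1)/(1.052−1)−1) = 18.5769
V_final = 23.0 + 18.5769 = 41.5769
°P = 259 − 259/1.052 = 12.8023
cells = 0.95·41.5769·12.8023

505.6655 billion cells


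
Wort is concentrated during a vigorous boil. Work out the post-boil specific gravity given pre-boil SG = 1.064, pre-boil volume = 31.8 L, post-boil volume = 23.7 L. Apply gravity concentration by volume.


SG_post = 1 + (SG_pre − 1)·V_pre/V_post
pts_pre = (1.064 − 1)·1000 = 64.0000
pts_post = 64.0000·31.8/23.7 = 85.8734
SG_post = 1 + 85.8734/1000

1.0859


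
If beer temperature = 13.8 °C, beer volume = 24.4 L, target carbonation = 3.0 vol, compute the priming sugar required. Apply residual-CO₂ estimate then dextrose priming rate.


residual = 14.695·(0.01821 + 0.09011·e^(−0.04·T));  sugar = (target − residual)·4.0·V
residual = 14.695·(0.01821 + 0.09011·e^(−0.04·13.8)) = 1.0300
sugar = (3.0 − 1.0300)·4.0·24.4

192.2674 g


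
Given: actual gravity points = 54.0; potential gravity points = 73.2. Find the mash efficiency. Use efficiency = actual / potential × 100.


efficiency = 54.0 / 73.2 × 100

73.7705 %


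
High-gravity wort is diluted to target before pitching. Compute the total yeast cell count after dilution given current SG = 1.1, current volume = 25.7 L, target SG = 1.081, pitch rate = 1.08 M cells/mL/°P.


V_w = V·((SG_c−1)/(SG_t−1)−1);  °P = 259 − 259/SG_t;  cells = rate·(V+V_w)·°P
V_w = 25.7·((1.1−1)/(1.081−1)−1) = 6.0284
V_final = 25.7 + 6.0284 = 31.7284
°P = 259 − 259/1.081 = 19.4070
cells = 1.08·31.7284·19.4070

665.0142 billion cells


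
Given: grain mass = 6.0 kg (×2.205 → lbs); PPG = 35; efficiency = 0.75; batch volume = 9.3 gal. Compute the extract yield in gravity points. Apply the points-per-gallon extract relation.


points = lbs × PPG × eff / vol
lbs = 6.0 × 2.205 = 13.2300
points = 13.2300 × 35 × 0.75 / 9.3

37.3427 points


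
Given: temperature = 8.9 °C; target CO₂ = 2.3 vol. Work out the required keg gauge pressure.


psi = vols/(0.01821 + 0.09011·e^(−0.04·T)) − 14.695
psi = 2.3/(0.01821 + 0.09011·e^(−0.04·8.9)) − 14.695

13.5850 psi


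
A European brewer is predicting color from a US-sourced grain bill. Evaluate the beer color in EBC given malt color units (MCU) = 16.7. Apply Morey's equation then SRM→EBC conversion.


SRM = 1.4922·MCU^0.6859;  EBC = SRM·1.97
SRM = 1.4922·16.7^0.6859 = 10.2917
EBC = 10.2917·1.97

20.2747 EBC


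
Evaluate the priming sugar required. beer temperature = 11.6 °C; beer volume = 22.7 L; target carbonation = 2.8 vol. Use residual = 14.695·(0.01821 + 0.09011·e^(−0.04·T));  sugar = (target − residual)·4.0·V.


residual = 14.695·(0.01821 + 0.09011·e^(−0.04·11.6)) = 1.1002
sugar = (2.8 − 1.1002)·4.0·22.7

154.3433 g


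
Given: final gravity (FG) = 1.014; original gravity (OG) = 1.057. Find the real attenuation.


AA = (OG−FG)/(OG−1)·100;  RA = AA·0.8192
AA = (1.057 − 1.014)/(1.057 − 1)·100 = 75.4386
RA = 75.4386·0.8192

61.7993 %


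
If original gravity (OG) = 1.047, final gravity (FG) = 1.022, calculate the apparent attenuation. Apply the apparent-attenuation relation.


AA = (OG − FG)/(OG − 1) · 100
AA = (1.047 − 1.022)/(1.047 − 1) · 100

53.1915 %


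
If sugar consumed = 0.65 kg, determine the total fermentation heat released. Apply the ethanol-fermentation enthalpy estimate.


Q = m_sugar · 590 kJ/kg
Q = 0.65 · 590

383.5000 kJ


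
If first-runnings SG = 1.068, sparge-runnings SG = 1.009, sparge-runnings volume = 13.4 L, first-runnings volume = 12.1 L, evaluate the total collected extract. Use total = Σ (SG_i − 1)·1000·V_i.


first = (1.068 − 1)·1000·12.1 = 822.8000
sparge = (1.009 − 1)·1000·13.4 = 120.6000
total = 822.8000 + 120.6000

943.4000 gravity·L


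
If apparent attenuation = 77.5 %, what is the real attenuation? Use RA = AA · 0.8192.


RA = 77.5 · 0.8192

63.4880 %


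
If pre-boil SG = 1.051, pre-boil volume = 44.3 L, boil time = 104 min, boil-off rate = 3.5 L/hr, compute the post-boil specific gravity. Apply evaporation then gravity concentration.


V_post = V_pre − rate·(t/60);  SG_post = 1 + (SG_pre−1)·V_pre/V_post
V_post = 44.3 − 3.5·(104/60) = 38.2333
SG_post = 1 + (1.051 − 1)·44.3/38.2333

1.0591


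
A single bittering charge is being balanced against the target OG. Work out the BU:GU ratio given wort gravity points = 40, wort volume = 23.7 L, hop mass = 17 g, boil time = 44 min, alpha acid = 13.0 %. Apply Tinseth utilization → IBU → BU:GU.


U = 1.65·0.000125^(GP/1000)·(1−e^(−0.04t))/4.15;  IBU = (α/100)·m·U·1000/V;  BU:GU = IBU/GP
U = 1.65·0.000125^(40/1000)·(1−e^(−0.04·44))/4.15 = 0.2298
IBU = (13.0/100)·17·0.2298·1000/23.7 = 21.4271
BU:GU = 21.4271/40

0.5357


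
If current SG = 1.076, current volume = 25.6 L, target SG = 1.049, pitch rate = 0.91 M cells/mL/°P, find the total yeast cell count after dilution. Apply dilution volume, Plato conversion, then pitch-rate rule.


V_w = V·((SG_c−1)/(SG_t−1)−1);  °P = 259 − 259/SG_t;  cells = rate·(V+V_w)·°P
V_w = 25.6·((1.076−1)/(1.049−1)−1) = 14.1061
V_final = 25.6 + 14.1061 = 39.7061
°P = 259 − 259/1.049 = 12.0982
cells = 0.91·39.7061·12.0982

437.1387 billion cells


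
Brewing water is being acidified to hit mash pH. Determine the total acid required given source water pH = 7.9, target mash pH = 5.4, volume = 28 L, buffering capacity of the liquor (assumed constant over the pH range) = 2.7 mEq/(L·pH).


acid = buffering capacity · (pH_source − pH_target) · V
acid = 2.7 · (7.9 − 5.4) · 28

189.0000 mEq


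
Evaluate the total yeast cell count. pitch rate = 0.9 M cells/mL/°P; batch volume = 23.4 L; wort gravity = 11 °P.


cells (billions) = rate · V_L · °P
cells = 0.9 · 23.4 · 11

231.6600 billion cells


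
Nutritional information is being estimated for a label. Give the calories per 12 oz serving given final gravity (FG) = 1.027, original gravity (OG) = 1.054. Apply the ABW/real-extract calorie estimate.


ABW = (OG−FG)·131.25·0.79/FG;  °P = 259 − 259/SG (for OG→OE and FG→AE);  RE = 0.1808·OE + 0.8192·AE;  Cal = (6.9·ABW + 4·(RE−0.1))·FG·3.55
ABW = (1.054 − 1.027)·131.25·0.79/1.027 = 2.7260
OE = 259 − 259/1.054 = 13.2694 °P
AE = 259 − 259/1.027 = 6.8092 °P
RE = 0.1808·13.2694 + 0.8192·6.8092 = 7.9772 °P
Cal = (6.9·2.7260 + 4·(7.9772−0.1))·1.027·3.55

183.4513 kcal


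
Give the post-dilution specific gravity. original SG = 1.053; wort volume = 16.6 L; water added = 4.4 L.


SG_new = 1 + (SG_old − 1)·V_old/(V_old + V_water)
pts = (1.053 − 1)·1000·16.6/(16.6 + 4.4) = 41.8952
SG_new = 1 + 41.8952/1000

1.0419


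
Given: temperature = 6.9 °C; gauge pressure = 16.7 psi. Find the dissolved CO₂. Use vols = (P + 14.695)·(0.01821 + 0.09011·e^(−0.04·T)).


vols = (16.7 + 14.695)·(0.01821 + 0.09011·e^(−0.04·6.9))

2.7184 volumes


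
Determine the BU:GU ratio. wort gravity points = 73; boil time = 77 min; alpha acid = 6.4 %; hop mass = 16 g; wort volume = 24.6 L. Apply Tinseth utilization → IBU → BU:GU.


U = 1.65·0.000125^(GP/1000)·(1−e^(−0.04t))/4.15;  IBU = (α/100)·m·U·1000/V;  BU:GU = IBU/GP
U = 1.65·0.000125^(73/1000)·(1−e^(−0.04·77))/4.15 = 0.1968
IBU = (6.4/100)·16·0.1968·1000/24.6 = 8.1930
BU:GU = 8.1930/73

0.1122


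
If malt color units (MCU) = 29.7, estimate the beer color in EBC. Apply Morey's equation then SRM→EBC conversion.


SRM = 1.4922·MCU^0.6859;  EBC = SRM·1.97
SRM = 1.4922·29.7^0.6859 = 15.2753
EBC = 15.2753·1.97

30.0924 EBC


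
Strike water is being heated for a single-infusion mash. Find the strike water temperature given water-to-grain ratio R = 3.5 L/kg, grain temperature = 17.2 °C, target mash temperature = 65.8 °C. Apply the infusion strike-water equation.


T_strike = (0.41/R)·(T_mash − T_grain) + T_mash
T_strike = (0.41/3.5)·(65.8 − 17.2) + 65.8

71.4931 °C


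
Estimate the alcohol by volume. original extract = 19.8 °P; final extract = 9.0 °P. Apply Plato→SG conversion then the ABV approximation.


SG = 259/(259 − P);  ABV = (OG − FG)·131.25
OG = 259/(259 − 19.8) = 1.0828
FG = 259/(259 − 9.0) = 1.0360
ABV = (1.0828 − 1.0360)·131.25

6.1393 % ABV


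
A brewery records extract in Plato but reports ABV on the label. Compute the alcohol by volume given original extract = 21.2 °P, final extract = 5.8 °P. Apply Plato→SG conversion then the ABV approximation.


SG = 259/(259 − P);  ABV = (OG − FG)·131.25
OG = 259/(259 − 21.2) = 1.0892
FG = 259/(259 − 5.8) = 1.0229
ABV = (1.0892 − 1.0229)·131.25

8.6945 % ABV


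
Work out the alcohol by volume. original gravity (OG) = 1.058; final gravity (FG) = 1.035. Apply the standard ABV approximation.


ABV = (OG − FG) · 131.25
ABV = (1.058 − 1.035) · 131.25

3.0188 % ABV


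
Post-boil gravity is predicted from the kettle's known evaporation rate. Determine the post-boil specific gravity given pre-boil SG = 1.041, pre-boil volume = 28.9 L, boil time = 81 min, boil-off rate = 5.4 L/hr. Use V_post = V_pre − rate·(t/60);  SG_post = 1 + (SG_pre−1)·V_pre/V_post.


V_post = 28.9 − 5.4·(81/60) = 21.6100
SG_post = 1 + (1.041 − 1)·28.9/21.6100

1.0548


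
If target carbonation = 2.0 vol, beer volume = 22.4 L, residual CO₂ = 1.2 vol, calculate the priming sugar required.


sugar = (target − residual)·4.0·V
sugar = (2.0 − 1.2)·4.0·22.4

71.6800 g


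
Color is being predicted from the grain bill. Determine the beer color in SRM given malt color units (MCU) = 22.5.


SRM = 1.4922 · MCU^0.6859
SRM = 1.4922 · 22.5^0.6859

12.6267 SRM


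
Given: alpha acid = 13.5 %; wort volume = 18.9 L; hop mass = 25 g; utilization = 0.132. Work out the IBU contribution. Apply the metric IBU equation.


IBU = (α/100)·mass·U·1000 / V
IBU = (13.5/100)·25·0.132·1000 / 18.9

23.5714 IBU


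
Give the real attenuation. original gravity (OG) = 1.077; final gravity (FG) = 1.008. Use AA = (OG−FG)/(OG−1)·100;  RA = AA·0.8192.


AA = (1.077 − 1.008)/(1.077 − 1)·100 = 89.6104
RA = 89.6104·0.8192

73.4088 %


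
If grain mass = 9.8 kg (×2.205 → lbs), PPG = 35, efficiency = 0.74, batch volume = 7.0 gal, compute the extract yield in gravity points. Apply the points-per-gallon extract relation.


points = lbs × PPG × eff / vol
lbs = 9.8 × 2.205 = 21.6090
points = 21.6090 × 35 × 0.74 / 7.0

79.9533 points


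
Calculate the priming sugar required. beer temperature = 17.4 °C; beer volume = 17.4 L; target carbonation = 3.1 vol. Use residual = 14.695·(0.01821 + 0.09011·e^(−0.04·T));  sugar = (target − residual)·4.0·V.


residual = 14.695·(0.01821 + 0.09011·e^(−0.04·17.4)) = 0.9278
sugar = (3.1 − 0.9278)·4.0·17.4

151.1856 g


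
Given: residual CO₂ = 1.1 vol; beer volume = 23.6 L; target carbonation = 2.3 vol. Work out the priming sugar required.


sugar = (target − residual)·4.0·V
sugar = (2.3 − 1.1)·4.0·23.6

113.2800 g


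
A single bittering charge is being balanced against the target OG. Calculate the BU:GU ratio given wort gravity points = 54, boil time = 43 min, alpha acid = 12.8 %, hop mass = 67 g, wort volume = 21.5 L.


U = 1.65·0.000125^(GP/1000)·(1−e^(−0.04t))/4.15;  IBU = (α/100)·m·U·1000/V;  BU:GU = IBU/GP
U = 1.65·0.000125^(54/1000)·(1−e^(−0.04·43))/4.15 = 0.2009
IBU = (12.8/100)·67·0.2009·1000/21.5 = 80.1352
BU:GU = 80.1352/54

1.4840


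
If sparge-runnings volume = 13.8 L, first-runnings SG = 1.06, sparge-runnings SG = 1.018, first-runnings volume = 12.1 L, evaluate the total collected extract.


total = Σ (SG_i − 1)·1000·V_i
first = (1.06 − 1)·1000·12.1 = 726.0000
sparge = (1.018 − 1)·1000·13.8 = 248.4000
total = 726.0000 + 248.4000

974.4000 gravity·L


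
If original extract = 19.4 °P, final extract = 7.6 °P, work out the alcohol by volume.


SG = 259/(259 − P);  ABV = (OG − FG)·131.25
OG = 259/(259 − 19.4) = 1.0810
FG = 259/(259 − 7.6) = 1.0302
ABV = (1.0810 − 1.0302)·131.25

6.6593 % ABV


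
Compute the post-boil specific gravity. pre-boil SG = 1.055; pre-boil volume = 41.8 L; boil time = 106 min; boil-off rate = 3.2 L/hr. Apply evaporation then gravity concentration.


V_post = V_pre − rate·(t/60);  SG_post = 1 + (SG_pre−1)·V_pre/V_post
V_post = 41.8 − 3.2·(106/60) = 36.1467
SG_post = 1 + (1.055 − 1)·41.8/36.1467

1.0636


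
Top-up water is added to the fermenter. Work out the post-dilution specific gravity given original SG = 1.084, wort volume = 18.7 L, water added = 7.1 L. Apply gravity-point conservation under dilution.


SG_new = 1 + (SG_old − 1)·V_old/(V_old + V_water)
pts = (1.084 − 1)·1000·18.7/(18.7 + 7.1) = 60.8837
SG_new = 1 + 60.8837/1000

1.0609


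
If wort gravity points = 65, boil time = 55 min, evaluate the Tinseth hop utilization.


U = 1.65·0.000125^(GP/1000) · (1 − e^(−0.04·t))/4.15
bigness = 1.65·0.000125^(65/1000) = 0.9200
boil_factor = (1 − e^(−0.04·55))/4.15 = 0.2143
U = 0.9200 · 0.2143

0.1971


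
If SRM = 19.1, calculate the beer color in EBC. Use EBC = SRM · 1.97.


EBC = 19.1 · 1.97

37.6270 EBC


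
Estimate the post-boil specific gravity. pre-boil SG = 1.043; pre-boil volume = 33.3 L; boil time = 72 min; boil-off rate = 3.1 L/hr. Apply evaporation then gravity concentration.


V_post = V_pre − rate·(t/60);  SG_post = 1 + (SG_pre−1)·V_pre/V_post
V_post = 33.3 − 3.1·(72/60) = 29.5800
SG_post = 1 + (1.043 − 1)·33.3/29.5800

1.0484


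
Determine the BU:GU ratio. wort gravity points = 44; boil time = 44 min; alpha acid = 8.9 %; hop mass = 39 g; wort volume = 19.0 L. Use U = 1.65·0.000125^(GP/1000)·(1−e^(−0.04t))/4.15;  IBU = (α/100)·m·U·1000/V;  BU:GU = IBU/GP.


U = 1.65·0.000125^(44/1000)·(1−e^(−0.04·44))/4.15 = 0.2217
IBU = (8.9/100)·39·0.2217·1000/19.0 = 40.4956
BU:GU = 40.4956/44

0.9204


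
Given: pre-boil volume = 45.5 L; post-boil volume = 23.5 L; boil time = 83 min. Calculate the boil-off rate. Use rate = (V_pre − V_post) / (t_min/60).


rate = (45.5 − 23.5) / (83/60)

15.9036 L/hr


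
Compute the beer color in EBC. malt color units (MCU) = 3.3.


SRM = 1.4922·MCU^0.6859;  EBC = SRM·1.97
SRM = 1.4922·3.3^0.6859 = 3.3844
EBC = 3.3844·1.97

6.6672 EBC


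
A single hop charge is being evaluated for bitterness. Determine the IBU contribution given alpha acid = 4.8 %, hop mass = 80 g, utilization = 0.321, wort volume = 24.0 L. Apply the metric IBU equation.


IBU = (α/100)·mass·U·1000 / V
IBU = (4.8/100)·80·0.321·1000 / 24.0

51.3600 IBU


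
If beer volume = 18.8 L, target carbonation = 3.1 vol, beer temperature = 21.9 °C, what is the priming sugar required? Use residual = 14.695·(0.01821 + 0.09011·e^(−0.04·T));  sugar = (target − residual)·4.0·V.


residual = 14.695·(0.01821 + 0.09011·e^(−0.04·21.9)) = 0.8190
sugar = (3.1 − 0.8190)·4.0·18.8

171.5283 g


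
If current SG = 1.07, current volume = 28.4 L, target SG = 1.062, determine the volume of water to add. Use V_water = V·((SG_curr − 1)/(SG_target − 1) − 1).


V_water = 28.4·((1.07 − 1)/(1.062 − 1) − 1)

3.6645 L


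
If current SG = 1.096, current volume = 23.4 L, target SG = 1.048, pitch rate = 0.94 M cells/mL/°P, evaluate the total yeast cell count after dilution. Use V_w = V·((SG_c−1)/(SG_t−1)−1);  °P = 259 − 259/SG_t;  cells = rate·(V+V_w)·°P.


V_w = 23.4·((1.096−1)/(1.048−1)−1) = 23.4000
V_final = 23.4 + 23.4000 = 46.8000
°P = 259 − 259/1.048 = 11.8626
cells = 0.94·46.8000·11.8626

521.8593 billion cells


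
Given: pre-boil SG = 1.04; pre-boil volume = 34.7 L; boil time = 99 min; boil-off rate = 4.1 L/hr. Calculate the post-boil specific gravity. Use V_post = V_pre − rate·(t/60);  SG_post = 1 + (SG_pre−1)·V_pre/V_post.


V_post = 34.7 − 4.1·(99/60) = 27.9350
SG_post = 1 + (1.04 − 1)·34.7/27.9350

1.0497


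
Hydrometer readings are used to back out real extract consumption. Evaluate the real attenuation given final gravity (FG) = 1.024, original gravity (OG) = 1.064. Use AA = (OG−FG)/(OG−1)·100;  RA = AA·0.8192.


AA = (1.064 − 1.024)/(1.064 − 1)·100 = 62.5000
RA = 62.5000·0.8192

51.2000 %


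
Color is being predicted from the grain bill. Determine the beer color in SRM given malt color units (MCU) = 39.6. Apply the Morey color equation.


SRM = 1.4922 · MCU^0.6859
SRM = 1.4922 · 39.6^0.6859

18.6074 SRM


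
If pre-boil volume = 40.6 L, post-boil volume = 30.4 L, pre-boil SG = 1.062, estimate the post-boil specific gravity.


SG_post = 1 + (SG_pre − 1)·V_pre/V_post
pts_pre = (1.062 − 1)·1000 = 62.0000
pts_post = 62.0000·40.6/30.4 = 82.8026
SG_post = 1 + 82.8026/1000

1.0828


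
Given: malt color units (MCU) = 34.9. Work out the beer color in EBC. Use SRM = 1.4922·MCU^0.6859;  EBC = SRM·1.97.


SRM = 1.4922·34.9^0.6859 = 17.0628
EBC = 17.0628·1.97

33.6138 EBC


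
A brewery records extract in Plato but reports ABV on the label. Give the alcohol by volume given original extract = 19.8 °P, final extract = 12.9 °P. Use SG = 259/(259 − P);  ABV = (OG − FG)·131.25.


OG = 259/(259 − 19.8) = 1.0828
FG = 259/(259 − 12.9) = 1.0524
ABV = (1.0828 − 1.0524)·131.25

3.9845 % ABV


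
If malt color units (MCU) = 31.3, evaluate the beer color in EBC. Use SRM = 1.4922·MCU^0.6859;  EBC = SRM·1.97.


SRM = 1.4922·31.3^0.6859 = 15.8351
EBC = 15.8351·1.97

31.1952 EBC


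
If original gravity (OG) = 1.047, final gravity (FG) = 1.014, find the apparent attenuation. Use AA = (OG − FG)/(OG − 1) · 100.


AA = (1.047 − 1.014)/(1.047 − 1) · 100

70.2128 %


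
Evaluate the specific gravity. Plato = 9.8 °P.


SG = 259/(259 − P)
SG = 259/(259 − 9.8)

1.0393


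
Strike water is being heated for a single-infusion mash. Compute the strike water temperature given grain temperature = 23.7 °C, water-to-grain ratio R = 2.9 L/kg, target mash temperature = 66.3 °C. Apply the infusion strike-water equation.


T_strike = (0.41/R)·(T_mash − T_grain) + T_mash
T_strike = (0.41/2.9)·(66.3 − 23.7) + 66.3

72.3228 °C


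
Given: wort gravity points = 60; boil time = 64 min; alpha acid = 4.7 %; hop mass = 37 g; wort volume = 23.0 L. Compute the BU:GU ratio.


U = 1.65·0.000125^(GP/1000)·(1−e^(−0.04t))/4.15;  IBU = (α/100)·m·U·1000/V;  BU:GU = IBU/GP
U = 1.65·0.000125^(60/1000)·(1−e^(−0.04·64))/4.15 = 0.2139
IBU = (4.7/100)·37·0.2139·1000/23.0 = 16.1763
BU:GU = 16.1763/60

0.2696


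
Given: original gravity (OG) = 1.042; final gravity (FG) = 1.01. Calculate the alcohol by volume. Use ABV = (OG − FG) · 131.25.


ABV = (1.042 − 1.01) · 131.25

4.2000 % ABV


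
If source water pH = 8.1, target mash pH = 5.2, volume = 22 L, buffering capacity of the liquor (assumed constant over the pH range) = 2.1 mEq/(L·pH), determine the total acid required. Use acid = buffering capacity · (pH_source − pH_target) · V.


acid = 2.1 · (8.1 − 5.2) · 22

133.9800 mEq


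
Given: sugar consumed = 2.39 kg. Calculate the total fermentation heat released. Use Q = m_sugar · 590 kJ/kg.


Q = 2.39 · 590

1410.1000 kJ


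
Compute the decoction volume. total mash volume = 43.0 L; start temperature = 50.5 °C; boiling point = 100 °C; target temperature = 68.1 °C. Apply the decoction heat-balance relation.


V_dec = V_total·(T_target − T_start)/(T_boil − T_start)
V_dec = 43.0·(68.1 − 50.5)/(100 − 50.5)

15.2889 L


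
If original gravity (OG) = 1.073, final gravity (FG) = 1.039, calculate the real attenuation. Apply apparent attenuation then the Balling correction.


AA = (OG−FG)/(OG−1)·100;  RA = AA·0.8192
AA = (1.073 − 1.039)/(1.073 − 1)·100 = 46.5753
RA = 46.5753·0.8192

38.1545 %


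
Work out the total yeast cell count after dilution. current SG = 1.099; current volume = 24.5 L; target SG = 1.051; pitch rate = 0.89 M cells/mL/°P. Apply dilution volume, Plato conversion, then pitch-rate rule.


V_w = V·((SG_c−1)/(SG_t−1)−1);  °P = 259 − 259/SG_t;  cells = rate·(V+V_w)·°P
V_w = 24.5·((1.099−1)/(1.051−1)−1) = 23.0588
V_final = 24.5 + 23.0588 = 47.5588
°P = 259 − 259/1.051 = 12.5680
cells = 0.89·47.5588·12.5680

531.9715 billion cells


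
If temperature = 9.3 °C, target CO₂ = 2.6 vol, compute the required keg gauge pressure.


psi = vols/(0.01821 + 0.09011·e^(−0.04·T)) − 14.695
psi = 2.6/(0.01821 + 0.09011·e^(−0.04·9.3)) − 14.695

17.6724 psi


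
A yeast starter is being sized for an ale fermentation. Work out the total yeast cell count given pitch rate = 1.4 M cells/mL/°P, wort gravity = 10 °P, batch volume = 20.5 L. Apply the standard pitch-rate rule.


cells (billions) = rate · V_L · °P
cells = 1.4 · 20.5 · 10

287.0000 billion cells


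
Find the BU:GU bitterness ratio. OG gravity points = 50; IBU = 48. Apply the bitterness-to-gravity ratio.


BU:GU = IBU / OG_points
BU:GU = 48 / 50

0.9600


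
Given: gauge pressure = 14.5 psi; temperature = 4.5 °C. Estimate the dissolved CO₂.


vols = (P + 14.695)·(0.01821 + 0.09011·e^(−0.04·T))
vols = (14.5 + 14.695)·(0.01821 + 0.09011·e^(−0.04·4.5))

2.7290 volumes


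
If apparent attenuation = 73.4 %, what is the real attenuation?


RA = AA · 0.8192
RA = 73.4 · 0.8192

60.1293 %


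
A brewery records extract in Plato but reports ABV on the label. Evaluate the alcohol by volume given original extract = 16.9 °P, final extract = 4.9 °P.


SG = 259/(259 − P);  ABV = (OG − FG)·131.25
OG = 259/(259 − 16.9) = 1.0698
FG = 259/(259 − 4.9) = 1.0193
ABV = (1.0698 − 1.0193)·131.25

6.6310 % ABV


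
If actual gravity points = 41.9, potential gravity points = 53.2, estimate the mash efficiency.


efficiency = actual / potential × 100
efficiency = 41.9 / 53.2 × 100

78.7594 %


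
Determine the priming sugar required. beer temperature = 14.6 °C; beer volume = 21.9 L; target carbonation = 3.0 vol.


residual = 14.695·(0.01821 + 0.09011·e^(−0.04·T));  sugar = (target − residual)·4.0·V
residual = 14.695·(0.01821 + 0.09011·e^(−0.04·14.6)) = 1.0060
sugar = (3.0 − 1.0060)·4.0·21.9

174.6713 g


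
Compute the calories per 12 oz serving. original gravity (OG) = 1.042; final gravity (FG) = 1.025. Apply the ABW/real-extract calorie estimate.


ABW = (OG−FG)·131.25·0.79/FG;  °P = 259 − 259/SG (for OG→OE and FG→AE);  RE = 0.1808·OE + 0.8192·AE;  Cal = (6.9·ABW + 4·(RE−0.1))·FG·3.55
ABW = (1.042 − 1.025)·131.25·0.79/1.025 = 1.7197
OE = 259 − 259/1.042 = 10.4395 °P
AE = 259 − 259/1.025 = 6.3171 °P
RE = 0.1808·10.4395 + 0.8192·6.3171 = 7.0624 °P
Cal = (6.9·1.7197 + 4·(7.0624−0.1))·1.025·3.55

144.5150 kcal


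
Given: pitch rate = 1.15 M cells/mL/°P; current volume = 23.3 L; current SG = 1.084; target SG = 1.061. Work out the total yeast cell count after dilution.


V_w = V·((SG_c−1)/(SG_t−1)−1);  °P = 259 − 259/SG_t;  cells = rate·(V+V_w)·°P
V_w = 23.3·((1.084−1)/(1.061−1)−1) = 8.7852
V_final = 23.3 + 8.7852 = 32.0852
°P = 259 − 259/1.061 = 14.8907
cells = 1.15·32.0852·14.8907

549.4364 billion cells


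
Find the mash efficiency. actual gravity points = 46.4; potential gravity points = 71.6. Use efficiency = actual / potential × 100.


efficiency = 46.4 / 71.6 × 100

64.8045 %


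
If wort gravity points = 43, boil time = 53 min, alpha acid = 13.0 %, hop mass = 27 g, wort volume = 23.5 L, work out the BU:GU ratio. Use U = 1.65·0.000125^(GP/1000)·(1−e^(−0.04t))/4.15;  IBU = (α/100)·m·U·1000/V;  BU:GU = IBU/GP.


U = 1.65·0.000125^(43/1000)·(1−e^(−0.04·53))/4.15 = 0.2377
IBU = (13.0/100)·27·0.2377·1000/23.5 = 35.5066
BU:GU = 35.5066/43

0.8257


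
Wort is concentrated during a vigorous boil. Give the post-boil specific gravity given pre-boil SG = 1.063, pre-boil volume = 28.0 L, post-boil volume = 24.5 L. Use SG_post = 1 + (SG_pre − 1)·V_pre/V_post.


pts_pre = (1.063 − 1)·1000 = 63.0000
pts_post = 63.0000·28.0/24.5 = 72.0000
SG_post = 1 + 72.0000/1000

1.0720


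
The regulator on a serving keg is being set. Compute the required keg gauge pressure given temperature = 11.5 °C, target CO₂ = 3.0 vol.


psi = vols/(0.01821 + 0.09011·e^(−0.04·T)) − 14.695
psi = 3.0/(0.01821 + 0.09011·e^(−0.04·11.5)) − 14.695

25.2544 psi


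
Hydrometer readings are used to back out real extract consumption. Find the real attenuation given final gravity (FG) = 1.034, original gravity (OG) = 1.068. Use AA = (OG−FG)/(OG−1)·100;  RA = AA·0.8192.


AA = (1.068 − 1.034)/(1.068 − 1)·100 = 50.0000
RA = 50.0000·0.8192

40.9600 %


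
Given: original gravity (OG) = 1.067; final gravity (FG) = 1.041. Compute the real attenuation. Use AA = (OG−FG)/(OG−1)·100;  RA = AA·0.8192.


AA = (1.067 − 1.041)/(1.067 − 1)·100 = 38.8060
RA = 38.8060·0.8192

31.7899 %


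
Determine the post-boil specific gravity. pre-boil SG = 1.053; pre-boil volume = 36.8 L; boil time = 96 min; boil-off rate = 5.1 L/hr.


V_post = V_pre − rate·(t/60);  SG_post = 1 + (SG_pre−1)·V_pre/V_post
V_post = 36.8 − 5.1·(96/60) = 28.6400
SG_post = 1 + (1.053 − 1)·36.8/28.6400

1.0681


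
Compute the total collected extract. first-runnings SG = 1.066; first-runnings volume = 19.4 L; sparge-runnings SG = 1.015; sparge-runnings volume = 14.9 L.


total = Σ (SG_i − 1)·1000·V_i
first = (1.066 − 1)·1000·19.4 = 1280.4000
sparge = (1.015 − 1)·1000·14.9 = 223.5000
total = 1280.4000 + 223.5000

1503.9000 gravity·L


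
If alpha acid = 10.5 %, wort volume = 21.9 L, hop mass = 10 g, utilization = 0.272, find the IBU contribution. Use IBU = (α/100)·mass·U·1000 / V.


IBU = (10.5/100)·10·0.272·1000 / 21.9

13.0411 IBU


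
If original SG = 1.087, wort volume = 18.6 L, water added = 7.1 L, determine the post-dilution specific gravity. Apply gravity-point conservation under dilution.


SG_new = 1 + (SG_old − 1)·V_old/(V_old + V_water)
pts = (1.087 − 1)·1000·18.6/(18.6 + 7.1) = 62.9650
SG_new = 1 + 62.9650/1000

1.0630


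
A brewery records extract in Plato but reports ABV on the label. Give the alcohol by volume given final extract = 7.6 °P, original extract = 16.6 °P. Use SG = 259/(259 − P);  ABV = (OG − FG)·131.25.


OG = 259/(259 − 16.6) = 1.0685
FG = 259/(259 − 7.6) = 1.0302
ABV = (1.0685 − 1.0302)·131.25

5.0205 % ABV


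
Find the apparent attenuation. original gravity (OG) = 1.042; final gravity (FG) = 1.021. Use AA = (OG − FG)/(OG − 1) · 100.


AA = (1.042 − 1.021)/(1.042 − 1) · 100

50.0000 %


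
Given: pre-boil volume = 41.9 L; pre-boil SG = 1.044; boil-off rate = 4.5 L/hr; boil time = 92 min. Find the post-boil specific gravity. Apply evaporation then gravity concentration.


V_post = V_pre − rate·(t/60);  SG_post = 1 + (SG_pre−1)·V_pre/V_post
V_post = 41.9 − 4.5·(92/60) = 35.0000
SG_post = 1 + (1.044 − 1)·41.9/35.0000

1.0527


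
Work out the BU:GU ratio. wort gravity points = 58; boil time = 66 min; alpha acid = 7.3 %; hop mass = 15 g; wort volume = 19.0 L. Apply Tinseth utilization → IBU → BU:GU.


U = 1.65·0.000125^(GP/1000)·(1−e^(−0.04t))/4.15;  IBU = (α/100)·m·U·1000/V;  BU:GU = IBU/GP
U = 1.65·0.000125^(58/1000)·(1−e^(−0.04·66))/4.15 = 0.2192
IBU = (7.3/100)·15·0.2192·1000/19.0 = 12.6347
BU:GU = 12.6347/58

0.2178


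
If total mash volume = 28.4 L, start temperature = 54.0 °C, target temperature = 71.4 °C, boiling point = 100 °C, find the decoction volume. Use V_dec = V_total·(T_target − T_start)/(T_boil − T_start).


V_dec = 28.4·(71.4 − 54.0)/(100 − 54.0)

10.7426 L


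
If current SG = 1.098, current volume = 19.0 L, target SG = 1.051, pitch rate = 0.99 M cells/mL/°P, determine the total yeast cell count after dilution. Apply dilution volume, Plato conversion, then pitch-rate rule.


V_w = V·((SG_c−1)/(SG_t−1)−1);  °P = 259 − 259/SG_t;  cells = rate·(V+V_w)·°P
V_w = 19.0·((1.098−1)/(1.051−1)−1) = 17.5098
V_final = 19.0 + 17.5098 = 36.5098
°P = 259 − 259/1.051 = 12.5680
cells = 0.99·36.5098·12.5680

454.2678 billion cells


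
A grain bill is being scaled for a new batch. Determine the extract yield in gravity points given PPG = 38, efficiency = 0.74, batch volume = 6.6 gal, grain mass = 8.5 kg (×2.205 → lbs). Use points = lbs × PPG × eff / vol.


lbs = 8.5 × 2.205 = 18.7425
points = 18.7425 × 38 × 0.74 / 6.6

79.8544 points


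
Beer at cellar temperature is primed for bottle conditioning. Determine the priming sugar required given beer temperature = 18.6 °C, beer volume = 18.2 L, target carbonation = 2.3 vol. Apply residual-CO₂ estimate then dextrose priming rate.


residual = 14.695·(0.01821 + 0.09011·e^(−0.04·T));  sugar = (target − residual)·4.0·V
residual = 14.695·(0.01821 + 0.09011·e^(−0.04·18.6)) = 0.8969
sugar = (2.3 − 0.8969)·4.0·18.2

102.1492 g


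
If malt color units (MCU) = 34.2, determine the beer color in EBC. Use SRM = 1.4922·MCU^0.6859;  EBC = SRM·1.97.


SRM = 1.4922·34.2^0.6859 = 16.8273
EBC = 16.8273·1.97

33.1499 EBC


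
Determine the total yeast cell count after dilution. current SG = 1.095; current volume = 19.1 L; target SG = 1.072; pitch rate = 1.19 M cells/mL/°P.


V_w = V·((SG_c−1)/(SG_t−1)−1);  °P = 259 − 259/SG_t;  cells = rate·(V+V_w)·°P
V_w = 19.1·((1.095−1)/(1.072−1)−1) = 6.1014
V_final = 19.1 + 6.1014 = 25.2014
°P = 259 − 259/1.072 = 17.3955
cells = 1.19·25.2014·17.3955

521.6857 billion cells


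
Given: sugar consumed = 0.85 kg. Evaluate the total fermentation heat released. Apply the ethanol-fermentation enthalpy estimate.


Q = m_sugar · 590 kJ/kg
Q = 0.85 · 590

501.5000 kJ


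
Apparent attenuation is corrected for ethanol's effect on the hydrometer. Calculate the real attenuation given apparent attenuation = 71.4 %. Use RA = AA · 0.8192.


RA = 71.4 · 0.8192

58.4909 %


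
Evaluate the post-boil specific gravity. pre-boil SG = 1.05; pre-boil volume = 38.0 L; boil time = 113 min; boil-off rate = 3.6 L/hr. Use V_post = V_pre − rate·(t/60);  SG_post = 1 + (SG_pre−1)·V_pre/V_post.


V_post = 38.0 − 3.6·(113/60) = 31.2200
SG_post = 1 + (1.05 − 1)·38.0/31.2200

1.0609


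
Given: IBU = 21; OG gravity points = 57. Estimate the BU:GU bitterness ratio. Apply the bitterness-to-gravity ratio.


BU:GU = IBU / OG_points
BU:GU = 21 / 57

0.3684


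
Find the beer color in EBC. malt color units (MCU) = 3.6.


SRM = 1.4922·MCU^0.6859;  EBC = SRM·1.97
SRM = 1.4922·3.6^0.6859 = 3.5925
EBC = 3.5925·1.97

7.0772 EBC


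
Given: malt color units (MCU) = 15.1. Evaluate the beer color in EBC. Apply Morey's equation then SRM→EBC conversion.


SRM = 1.4922·MCU^0.6859;  EBC = SRM·1.97
SRM = 1.4922·15.1^0.6859 = 9.6048
EBC = 9.6048·1.97

18.9214 EBC


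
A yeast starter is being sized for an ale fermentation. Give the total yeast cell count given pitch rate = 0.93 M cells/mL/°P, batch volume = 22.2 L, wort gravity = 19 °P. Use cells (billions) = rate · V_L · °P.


cells = 0.93 · 22.2 · 19

392.2740 billion cells


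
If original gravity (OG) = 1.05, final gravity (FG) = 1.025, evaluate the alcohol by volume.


ABV = (OG − FG) · 131.25
ABV = (1.05 − 1.025) · 131.25

3.2813 % ABV


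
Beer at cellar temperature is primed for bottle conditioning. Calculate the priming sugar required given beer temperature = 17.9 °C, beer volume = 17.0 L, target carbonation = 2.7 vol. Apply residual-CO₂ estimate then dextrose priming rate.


residual = 14.695·(0.01821 + 0.09011·e^(−0.04·T));  sugar = (target − residual)·4.0·V
residual = 14.695·(0.01821 + 0.09011·e^(−0.04·17.9)) = 0.9147
sugar = (2.7 − 0.9147)·4.0·17.0

121.3990 g


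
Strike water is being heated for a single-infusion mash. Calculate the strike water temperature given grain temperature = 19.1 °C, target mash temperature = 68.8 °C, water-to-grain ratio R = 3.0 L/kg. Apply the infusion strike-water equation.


T_strike = (0.41/R)·(T_mash − T_grain) + T_mash
T_strike = (0.41/3.0)·(68.8 − 19.1) + 68.8

75.5923 °C
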